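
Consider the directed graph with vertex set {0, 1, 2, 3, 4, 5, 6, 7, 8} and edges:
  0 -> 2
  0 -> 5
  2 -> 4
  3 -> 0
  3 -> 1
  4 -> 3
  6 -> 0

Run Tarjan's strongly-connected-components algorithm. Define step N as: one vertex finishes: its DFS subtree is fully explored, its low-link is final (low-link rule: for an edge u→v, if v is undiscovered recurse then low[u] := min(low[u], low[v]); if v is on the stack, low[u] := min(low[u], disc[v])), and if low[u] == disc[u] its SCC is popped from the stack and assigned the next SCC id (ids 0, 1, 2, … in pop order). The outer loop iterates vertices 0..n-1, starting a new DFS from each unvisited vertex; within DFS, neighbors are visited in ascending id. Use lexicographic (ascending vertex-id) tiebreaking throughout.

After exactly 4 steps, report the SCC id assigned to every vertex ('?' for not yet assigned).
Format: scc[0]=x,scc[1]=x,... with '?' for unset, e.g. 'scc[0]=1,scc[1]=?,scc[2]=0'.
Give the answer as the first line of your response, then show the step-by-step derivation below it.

scc[0]=?,scc[1]=0,scc[2]=?,scc[3]=?,scc[4]=?,scc[5]=?,scc[6]=?,scc[7]=?,scc[8]=?

step 1: low=(low[0]=0,low[1]=4,low[2]=1,low[3]=0,low[4]=2,low[5]=?,low[6]=?,low[7]=?,low[8]=?); scc=(scc[0]=?,scc[1]=0,scc[2]=?,scc[3]=?,scc[4]=?,scc[5]=?,scc[6]=?,scc[7]=?,scc[8]=?)
step 2: low=(low[0]=0,low[1]=4,low[2]=1,low[3]=0,low[4]=2,low[5]=?,low[6]=?,low[7]=?,low[8]=?); scc=(scc[0]=?,scc[1]=0,scc[2]=?,scc[3]=?,scc[4]=?,scc[5]=?,scc[6]=?,scc[7]=?,scc[8]=?)
step 3: low=(low[0]=0,low[1]=4,low[2]=1,low[3]=0,low[4]=0,low[5]=?,low[6]=?,low[7]=?,low[8]=?); scc=(scc[0]=?,scc[1]=0,scc[2]=?,scc[3]=?,scc[4]=?,scc[5]=?,scc[6]=?,scc[7]=?,scc[8]=?)
step 4: low=(low[0]=0,low[1]=4,low[2]=0,low[3]=0,low[4]=0,low[5]=?,low[6]=?,low[7]=?,low[8]=?); scc=(scc[0]=?,scc[1]=0,scc[2]=?,scc[3]=?,scc[4]=?,scc[5]=?,scc[6]=?,scc[7]=?,scc[8]=?)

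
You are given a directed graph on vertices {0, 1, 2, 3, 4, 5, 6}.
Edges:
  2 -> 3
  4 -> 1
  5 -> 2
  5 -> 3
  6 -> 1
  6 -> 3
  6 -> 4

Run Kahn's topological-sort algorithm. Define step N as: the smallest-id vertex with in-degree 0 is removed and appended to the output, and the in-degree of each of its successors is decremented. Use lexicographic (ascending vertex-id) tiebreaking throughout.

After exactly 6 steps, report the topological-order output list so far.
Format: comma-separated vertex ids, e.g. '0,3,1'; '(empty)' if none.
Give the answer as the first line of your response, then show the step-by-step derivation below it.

0,5,2,6,3,4

step 1: output 0; order=[0]; indeg=(0,2,1,3,1,0,0)
step 2: output 5; order=[0,5]; indeg=(0,2,0,2,1,0,0)
step 3: output 2; order=[0,5,2]; indeg=(0,2,0,1,1,0,0)
step 4: output 6; order=[0,5,2,6]; indeg=(0,1,0,0,0,0,0)
step 5: output 3; order=[0,5,2,6,3]; indeg=(0,1,0,0,0,0,0)
step 6: output 4; order=[0,5,2,6,3,4]; indeg=(0,0,0,0,0,0,0)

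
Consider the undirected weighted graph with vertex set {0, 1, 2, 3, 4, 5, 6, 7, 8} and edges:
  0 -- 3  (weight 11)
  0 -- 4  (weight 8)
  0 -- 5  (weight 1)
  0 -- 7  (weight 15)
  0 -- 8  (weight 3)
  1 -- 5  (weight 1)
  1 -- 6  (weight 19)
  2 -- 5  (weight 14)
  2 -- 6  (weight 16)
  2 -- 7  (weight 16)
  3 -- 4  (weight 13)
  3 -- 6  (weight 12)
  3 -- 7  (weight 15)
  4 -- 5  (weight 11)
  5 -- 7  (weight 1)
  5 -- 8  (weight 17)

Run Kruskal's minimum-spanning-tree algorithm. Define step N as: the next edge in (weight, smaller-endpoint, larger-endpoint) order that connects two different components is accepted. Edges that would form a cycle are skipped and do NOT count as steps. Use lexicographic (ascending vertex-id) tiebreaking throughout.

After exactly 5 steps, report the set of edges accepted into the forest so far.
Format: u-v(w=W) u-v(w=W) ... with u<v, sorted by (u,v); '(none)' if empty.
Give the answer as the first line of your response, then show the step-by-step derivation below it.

0-4(w=8) 0-5(w=1) 0-8(w=3) 1-5(w=1) 5-7(w=1)

step 1: add edge 0-5 (w=1); MST = {0-5(w=1)}
step 2: add edge 1-5 (w=1); MST = {0-5(w=1) 1-5(w=1)}
step 3: add edge 5-7 (w=1); MST = {0-5(w=1) 1-5(w=1) 5-7(w=1)}
step 4: add edge 0-8 (w=3); MST = {0-5(w=1) 0-8(w=3) 1-5(w=1) 5-7(w=1)}
step 5: add edge 0-4 (w=8); MST = {0-4(w=8) 0-5(w=1) 0-8(w=3) 1-5(w=1) 5-7(w=1)}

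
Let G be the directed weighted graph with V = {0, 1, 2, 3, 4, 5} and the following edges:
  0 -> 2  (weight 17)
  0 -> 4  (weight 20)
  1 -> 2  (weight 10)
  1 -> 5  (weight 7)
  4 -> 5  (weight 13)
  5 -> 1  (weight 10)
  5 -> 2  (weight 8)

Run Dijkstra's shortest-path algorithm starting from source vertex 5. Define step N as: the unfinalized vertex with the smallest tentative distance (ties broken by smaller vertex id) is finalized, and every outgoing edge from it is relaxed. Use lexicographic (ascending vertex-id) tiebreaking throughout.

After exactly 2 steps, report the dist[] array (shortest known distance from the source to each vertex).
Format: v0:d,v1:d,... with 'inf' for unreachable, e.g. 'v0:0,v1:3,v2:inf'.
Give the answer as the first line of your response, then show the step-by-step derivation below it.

v0:inf,v1:10,v2:8,v3:inf,v4:inf,v5:0

step 1: dist = v0:inf,v1:10,v2:8,v3:inf,v4:inf,v5:0
step 2: dist = v0:inf,v1:10,v2:8,v3:inf,v4:inf,v5:0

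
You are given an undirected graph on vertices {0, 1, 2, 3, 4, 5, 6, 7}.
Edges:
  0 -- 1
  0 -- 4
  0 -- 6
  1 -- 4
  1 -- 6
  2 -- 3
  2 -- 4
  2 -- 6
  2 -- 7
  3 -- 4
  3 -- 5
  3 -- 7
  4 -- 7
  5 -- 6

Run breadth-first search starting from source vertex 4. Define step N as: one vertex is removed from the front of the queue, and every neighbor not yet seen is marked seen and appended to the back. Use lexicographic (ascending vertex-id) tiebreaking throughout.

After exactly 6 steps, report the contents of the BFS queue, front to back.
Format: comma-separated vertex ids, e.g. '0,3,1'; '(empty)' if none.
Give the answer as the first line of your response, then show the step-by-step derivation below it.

6,5

step 1: dequeue 4; queue=[0,1,2,3,7]; order=4
step 2: dequeue 0; queue=[1,2,3,7,6]; order=4,0
step 3: dequeue 1; queue=[2,3,7,6]; order=4,0,1
step 4: dequeue 2; queue=[3,7,6]; order=4,0,1,2
step 5: dequeue 3; queue=[7,6,5]; order=4,0,1,2,3
step 6: dequeue 7; queue=[6,5]; order=4,0,1,2,3,7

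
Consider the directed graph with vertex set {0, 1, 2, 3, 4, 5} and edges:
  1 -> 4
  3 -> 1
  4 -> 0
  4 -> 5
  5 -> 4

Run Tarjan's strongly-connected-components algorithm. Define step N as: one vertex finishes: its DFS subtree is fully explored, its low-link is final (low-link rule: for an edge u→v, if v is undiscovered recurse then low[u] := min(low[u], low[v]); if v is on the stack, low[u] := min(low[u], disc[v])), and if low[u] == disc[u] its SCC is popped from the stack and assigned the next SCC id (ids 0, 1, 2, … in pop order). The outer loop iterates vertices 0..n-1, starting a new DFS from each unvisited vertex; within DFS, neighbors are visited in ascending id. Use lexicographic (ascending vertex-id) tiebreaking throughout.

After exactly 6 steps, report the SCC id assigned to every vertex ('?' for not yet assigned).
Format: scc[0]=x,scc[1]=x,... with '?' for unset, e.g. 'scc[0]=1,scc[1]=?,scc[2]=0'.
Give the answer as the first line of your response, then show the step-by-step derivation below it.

scc[0]=0,scc[1]=2,scc[2]=3,scc[3]=4,scc[4]=1,scc[5]=1

step 1: low=(low[0]=0,low[1]=?,low[2]=?,low[3]=?,low[4]=?,low[5]=?); scc=(scc[0]=0,scc[1]=?,scc[2]=?,scc[3]=?,scc[4]=?,scc[5]=?)
step 2: low=(low[0]=0,low[1]=1,low[2]=?,low[3]=?,low[4]=2,low[5]=2); scc=(scc[0]=0,scc[1]=?,scc[2]=?,scc[3]=?,scc[4]=?,scc[5]=?)
step 3: low=(low[0]=0,low[1]=1,low[2]=?,low[3]=?,low[4]=2,low[5]=2); scc=(scc[0]=0,scc[1]=?,scc[2]=?,scc[3]=?,scc[4]=1,scc[5]=1)
step 4: low=(low[0]=0,low[1]=1,low[2]=?,low[3]=?,low[4]=2,low[5]=2); scc=(scc[0]=0,scc[1]=2,scc[2]=?,scc[3]=?,scc[4]=1,scc[5]=1)
step 5: low=(low[0]=0,low[1]=1,low[2]=4,low[3]=?,low[4]=2,low[5]=2); scc=(scc[0]=0,scc[1]=2,scc[2]=3,scc[3]=?,scc[4]=1,scc[5]=1)
step 6: low=(low[0]=0,low[1]=1,low[2]=4,low[3]=5,low[4]=2,low[5]=2); scc=(scc[0]=0,scc[1]=2,scc[2]=3,scc[3]=4,scc[4]=1,scc[5]=1)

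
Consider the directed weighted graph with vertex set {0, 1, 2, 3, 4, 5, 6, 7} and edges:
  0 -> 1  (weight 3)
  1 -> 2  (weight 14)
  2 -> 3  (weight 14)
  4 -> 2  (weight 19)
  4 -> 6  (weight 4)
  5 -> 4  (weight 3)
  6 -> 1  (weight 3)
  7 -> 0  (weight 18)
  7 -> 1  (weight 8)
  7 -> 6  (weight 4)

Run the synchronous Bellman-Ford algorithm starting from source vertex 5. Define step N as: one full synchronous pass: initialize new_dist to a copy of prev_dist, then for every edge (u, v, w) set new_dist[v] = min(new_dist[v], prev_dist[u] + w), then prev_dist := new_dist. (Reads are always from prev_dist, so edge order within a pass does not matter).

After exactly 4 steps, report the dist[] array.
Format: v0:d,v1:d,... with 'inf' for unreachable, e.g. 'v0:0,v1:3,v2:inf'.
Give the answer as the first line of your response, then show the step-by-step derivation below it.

v0:inf,v1:10,v2:22,v3:36,v4:3,v5:0,v6:7,v7:inf

step 1: dist = v0:inf,v1:inf,v2:inf,v3:inf,v4:3,v5:0,v6:inf,v7:inf
step 2: dist = v0:inf,v1:inf,v2:22,v3:inf,v4:3,v5:0,v6:7,v7:inf
step 3: dist = v0:inf,v1:10,v2:22,v3:36,v4:3,v5:0,v6:7,v7:inf
step 4: dist = v0:inf,v1:10,v2:22,v3:36,v4:3,v5:0,v6:7,v7:inf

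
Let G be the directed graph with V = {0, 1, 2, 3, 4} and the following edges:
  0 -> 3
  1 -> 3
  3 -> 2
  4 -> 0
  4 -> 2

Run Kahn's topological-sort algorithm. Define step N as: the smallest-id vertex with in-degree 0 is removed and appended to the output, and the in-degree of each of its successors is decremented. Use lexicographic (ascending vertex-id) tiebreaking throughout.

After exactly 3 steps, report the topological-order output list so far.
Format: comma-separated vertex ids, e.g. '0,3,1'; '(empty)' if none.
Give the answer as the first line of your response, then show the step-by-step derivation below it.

1,4,0

step 1: output 1; order=[1]; indeg=(1,0,2,1,0)
step 2: output 4; order=[1,4]; indeg=(0,0,1,1,0)
step 3: output 0; order=[1,4,0]; indeg=(0,0,1,0,0)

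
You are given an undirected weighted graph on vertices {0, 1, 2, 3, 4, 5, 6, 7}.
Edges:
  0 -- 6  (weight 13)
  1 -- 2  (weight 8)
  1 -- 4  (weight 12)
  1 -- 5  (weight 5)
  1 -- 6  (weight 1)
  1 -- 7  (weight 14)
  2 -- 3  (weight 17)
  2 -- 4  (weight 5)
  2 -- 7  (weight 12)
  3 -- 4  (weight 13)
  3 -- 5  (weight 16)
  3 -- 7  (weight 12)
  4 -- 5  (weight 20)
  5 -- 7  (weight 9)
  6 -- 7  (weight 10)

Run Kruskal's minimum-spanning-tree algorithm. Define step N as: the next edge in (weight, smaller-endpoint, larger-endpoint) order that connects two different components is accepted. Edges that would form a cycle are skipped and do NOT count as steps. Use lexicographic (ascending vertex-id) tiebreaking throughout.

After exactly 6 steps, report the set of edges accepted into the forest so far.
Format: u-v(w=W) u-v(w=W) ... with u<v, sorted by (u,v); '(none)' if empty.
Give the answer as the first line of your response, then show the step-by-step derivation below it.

1-2(w=8) 1-5(w=5) 1-6(w=1) 2-4(w=5) 3-7(w=12) 5-7(w=9)

step 1: add edge 1-6 (w=1); MST = {1-6(w=1)}
step 2: add edge 1-5 (w=5); MST = {1-5(w=5) 1-6(w=1)}
step 3: add edge 2-4 (w=5); MST = {1-5(w=5) 1-6(w=1) 2-4(w=5)}
step 4: add edge 1-2 (w=8); MST = {1-2(w=8) 1-5(w=5) 1-6(w=1) 2-4(w=5)}
step 5: add edge 5-7 (w=9); MST = {1-2(w=8) 1-5(w=5) 1-6(w=1) 2-4(w=5) 5-7(w=9)}
step 6: add edge 3-7 (w=12); MST = {1-2(w=8) 1-5(w=5) 1-6(w=1) 2-4(w=5) 3-7(w=12) 5-7(w=9)}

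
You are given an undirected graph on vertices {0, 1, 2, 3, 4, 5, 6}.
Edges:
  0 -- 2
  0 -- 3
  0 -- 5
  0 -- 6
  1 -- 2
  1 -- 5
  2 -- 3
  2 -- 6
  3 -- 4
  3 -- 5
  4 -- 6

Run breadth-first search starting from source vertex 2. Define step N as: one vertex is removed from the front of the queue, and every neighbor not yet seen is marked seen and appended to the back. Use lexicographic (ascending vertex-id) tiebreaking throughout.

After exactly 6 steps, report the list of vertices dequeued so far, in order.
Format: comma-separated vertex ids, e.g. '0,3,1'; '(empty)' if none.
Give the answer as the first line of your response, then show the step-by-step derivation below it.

2,0,1,3,6,5

step 1: dequeue 2; queue=[0,1,3,6]; order=2
step 2: dequeue 0; queue=[1,3,6,5]; order=2,0
step 3: dequeue 1; queue=[3,6,5]; order=2,0,1
step 4: dequeue 3; queue=[6,5,4]; order=2,0,1,3
step 5: dequeue 6; queue=[5,4]; order=2,0,1,3,6
step 6: dequeue 5; queue=[4]; order=2,0,1,3,6,5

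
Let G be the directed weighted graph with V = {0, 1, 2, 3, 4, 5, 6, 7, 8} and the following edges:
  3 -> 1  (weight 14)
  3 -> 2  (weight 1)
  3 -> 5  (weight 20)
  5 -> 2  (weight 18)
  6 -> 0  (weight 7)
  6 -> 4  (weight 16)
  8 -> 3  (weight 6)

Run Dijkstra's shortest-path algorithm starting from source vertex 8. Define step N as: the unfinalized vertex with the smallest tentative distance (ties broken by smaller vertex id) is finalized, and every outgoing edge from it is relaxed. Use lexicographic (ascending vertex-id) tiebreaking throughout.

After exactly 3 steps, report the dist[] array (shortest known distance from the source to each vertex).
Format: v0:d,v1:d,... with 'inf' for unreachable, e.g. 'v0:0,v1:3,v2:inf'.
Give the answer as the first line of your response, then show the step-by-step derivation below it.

v0:inf,v1:20,v2:7,v3:6,v4:inf,v5:26,v6:inf,v7:inf,v8:0

step 1: dist = v0:inf,v1:inf,v2:inf,v3:6,v4:inf,v5:inf,v6:inf,v7:inf,v8:0
step 2: dist = v0:inf,v1:20,v2:7,v3:6,v4:inf,v5:26,v6:inf,v7:inf,v8:0
step 3: dist = v0:inf,v1:20,v2:7,v3:6,v4:inf,v5:26,v6:inf,v7:inf,v8:0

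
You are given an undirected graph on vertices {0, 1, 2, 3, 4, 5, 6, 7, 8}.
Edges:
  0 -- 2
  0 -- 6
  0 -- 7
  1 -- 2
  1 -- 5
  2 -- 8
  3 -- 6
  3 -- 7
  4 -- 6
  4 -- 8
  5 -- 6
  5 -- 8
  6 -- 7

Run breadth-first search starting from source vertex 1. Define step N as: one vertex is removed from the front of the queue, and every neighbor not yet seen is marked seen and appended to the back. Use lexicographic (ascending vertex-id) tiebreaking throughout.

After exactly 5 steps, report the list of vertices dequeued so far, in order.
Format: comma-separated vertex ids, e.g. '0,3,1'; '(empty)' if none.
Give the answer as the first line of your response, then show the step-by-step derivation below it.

1,2,5,0,8

step 1: dequeue 1; queue=[2,5]; order=1
step 2: dequeue 2; queue=[5,0,8]; order=1,2
step 3: dequeue 5; queue=[0,8,6]; order=1,2,5
step 4: dequeue 0; queue=[8,6,7]; order=1,2,5,0
step 5: dequeue 8; queue=[6,7,4]; order=1,2,5,0,8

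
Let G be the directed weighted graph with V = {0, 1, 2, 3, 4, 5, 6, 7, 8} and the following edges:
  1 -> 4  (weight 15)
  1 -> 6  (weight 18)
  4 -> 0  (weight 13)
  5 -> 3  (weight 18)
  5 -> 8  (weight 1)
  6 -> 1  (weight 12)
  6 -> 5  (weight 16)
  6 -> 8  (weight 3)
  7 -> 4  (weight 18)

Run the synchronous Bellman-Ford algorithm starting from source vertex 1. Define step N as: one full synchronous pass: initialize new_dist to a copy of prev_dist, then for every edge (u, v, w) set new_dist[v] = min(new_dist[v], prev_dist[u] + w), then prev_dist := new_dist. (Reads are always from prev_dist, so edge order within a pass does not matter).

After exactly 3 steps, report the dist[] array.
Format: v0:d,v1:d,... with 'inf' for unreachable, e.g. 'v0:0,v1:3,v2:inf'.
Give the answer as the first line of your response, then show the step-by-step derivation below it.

v0:28,v1:0,v2:inf,v3:52,v4:15,v5:34,v6:18,v7:inf,v8:21

step 1: dist = v0:inf,v1:0,v2:inf,v3:inf,v4:15,v5:inf,v6:18,v7:inf,v8:inf
step 2: dist = v0:28,v1:0,v2:inf,v3:inf,v4:15,v5:34,v6:18,v7:inf,v8:21
step 3: dist = v0:28,v1:0,v2:inf,v3:52,v4:15,v5:34,v6:18,v7:inf,v8:21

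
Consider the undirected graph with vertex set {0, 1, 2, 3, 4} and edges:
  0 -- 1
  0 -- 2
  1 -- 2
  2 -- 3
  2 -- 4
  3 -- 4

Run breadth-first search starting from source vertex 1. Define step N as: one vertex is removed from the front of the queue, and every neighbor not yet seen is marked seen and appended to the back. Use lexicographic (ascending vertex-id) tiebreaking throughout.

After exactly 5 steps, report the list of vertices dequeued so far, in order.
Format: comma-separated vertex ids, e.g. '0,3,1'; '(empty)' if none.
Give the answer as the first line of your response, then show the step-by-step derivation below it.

1,0,2,3,4

step 1: dequeue 1; queue=[0,2]; order=1
step 2: dequeue 0; queue=[2]; order=1,0
step 3: dequeue 2; queue=[3,4]; order=1,0,2
step 4: dequeue 3; queue=[4]; order=1,0,2,3
step 5: dequeue 4; queue=[(empty)]; order=1,0,2,3,4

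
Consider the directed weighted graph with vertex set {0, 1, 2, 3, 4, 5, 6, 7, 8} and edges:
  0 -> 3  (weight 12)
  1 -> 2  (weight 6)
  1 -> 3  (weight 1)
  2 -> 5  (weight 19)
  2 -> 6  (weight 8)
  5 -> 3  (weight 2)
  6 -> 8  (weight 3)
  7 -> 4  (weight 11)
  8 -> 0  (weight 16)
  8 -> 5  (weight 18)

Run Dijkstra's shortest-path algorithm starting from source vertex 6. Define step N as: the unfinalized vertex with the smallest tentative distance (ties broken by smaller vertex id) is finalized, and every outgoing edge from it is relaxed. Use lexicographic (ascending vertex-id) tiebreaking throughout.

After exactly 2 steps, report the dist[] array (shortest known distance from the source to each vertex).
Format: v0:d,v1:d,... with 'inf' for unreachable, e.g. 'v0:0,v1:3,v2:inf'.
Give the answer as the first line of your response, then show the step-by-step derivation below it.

v0:19,v1:inf,v2:inf,v3:inf,v4:inf,v5:21,v6:0,v7:inf,v8:3

step 1: dist = v0:inf,v1:inf,v2:inf,v3:inf,v4:inf,v5:inf,v6:0,v7:inf,v8:3
step 2: dist = v0:19,v1:inf,v2:inf,v3:inf,v4:inf,v5:21,v6:0,v7:inf,v8:3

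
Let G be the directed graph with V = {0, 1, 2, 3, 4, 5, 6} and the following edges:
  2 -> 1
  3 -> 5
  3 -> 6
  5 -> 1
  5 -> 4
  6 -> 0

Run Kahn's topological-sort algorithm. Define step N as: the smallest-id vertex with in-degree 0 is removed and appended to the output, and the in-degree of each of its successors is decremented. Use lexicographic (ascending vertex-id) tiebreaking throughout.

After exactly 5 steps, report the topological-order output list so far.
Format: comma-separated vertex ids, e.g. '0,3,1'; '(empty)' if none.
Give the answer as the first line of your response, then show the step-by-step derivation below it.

2,3,5,1,4

step 1: output 2; order=[2]; indeg=(1,1,0,0,1,1,1)
step 2: output 3; order=[2,3]; indeg=(1,1,0,0,1,0,0)
step 3: output 5; order=[2,3,5]; indeg=(1,0,0,0,0,0,0)
step 4: output 1; order=[2,3,5,1]; indeg=(1,0,0,0,0,0,0)
step 5: output 4; order=[2,3,5,1,4]; indeg=(1,0,0,0,0,0,0)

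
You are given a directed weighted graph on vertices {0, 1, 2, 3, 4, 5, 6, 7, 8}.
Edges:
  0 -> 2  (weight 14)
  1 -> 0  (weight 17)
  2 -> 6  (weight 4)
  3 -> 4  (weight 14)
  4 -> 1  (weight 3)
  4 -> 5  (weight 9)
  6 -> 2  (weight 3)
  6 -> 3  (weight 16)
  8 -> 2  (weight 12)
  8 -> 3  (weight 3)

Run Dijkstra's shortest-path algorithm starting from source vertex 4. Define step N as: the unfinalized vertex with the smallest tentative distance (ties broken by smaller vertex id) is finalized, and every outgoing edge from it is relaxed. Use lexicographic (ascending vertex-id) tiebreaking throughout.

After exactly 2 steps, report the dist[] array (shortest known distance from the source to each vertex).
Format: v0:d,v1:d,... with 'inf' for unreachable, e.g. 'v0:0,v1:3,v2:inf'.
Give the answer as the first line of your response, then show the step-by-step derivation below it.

v0:20,v1:3,v2:inf,v3:inf,v4:0,v5:9,v6:inf,v7:inf,v8:inf

step 1: dist = v0:inf,v1:3,v2:inf,v3:inf,v4:0,v5:9,v6:inf,v7:inf,v8:inf
step 2: dist = v0:20,v1:3,v2:inf,v3:inf,v4:0,v5:9,v6:inf,v7:inf,v8:inf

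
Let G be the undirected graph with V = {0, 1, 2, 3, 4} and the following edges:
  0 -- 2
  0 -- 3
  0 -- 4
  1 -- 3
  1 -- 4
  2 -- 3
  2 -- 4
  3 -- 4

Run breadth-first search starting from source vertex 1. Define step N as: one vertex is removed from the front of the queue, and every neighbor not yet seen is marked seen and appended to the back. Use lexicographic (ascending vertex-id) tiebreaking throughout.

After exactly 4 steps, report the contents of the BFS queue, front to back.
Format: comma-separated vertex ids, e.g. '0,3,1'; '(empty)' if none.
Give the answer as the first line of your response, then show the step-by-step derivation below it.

2

step 1: dequeue 1; queue=[3,4]; order=1
step 2: dequeue 3; queue=[4,0,2]; order=1,3
step 3: dequeue 4; queue=[0,2]; order=1,3,4
step 4: dequeue 0; queue=[2]; order=1,3,4,0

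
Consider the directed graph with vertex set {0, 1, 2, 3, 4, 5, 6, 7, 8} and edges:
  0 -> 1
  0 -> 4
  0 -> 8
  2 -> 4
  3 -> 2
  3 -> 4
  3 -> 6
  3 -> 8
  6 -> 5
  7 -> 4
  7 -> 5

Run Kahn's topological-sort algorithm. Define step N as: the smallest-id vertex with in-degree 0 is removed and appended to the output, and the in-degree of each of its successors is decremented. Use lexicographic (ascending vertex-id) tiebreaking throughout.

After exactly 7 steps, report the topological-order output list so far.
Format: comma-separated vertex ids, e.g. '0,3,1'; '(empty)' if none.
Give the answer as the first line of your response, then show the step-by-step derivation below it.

0,1,3,2,6,7,4

step 1: output 0; order=[0]; indeg=(0,0,1,0,3,2,1,0,1)
step 2: output 1; order=[0,1]; indeg=(0,0,1,0,3,2,1,0,1)
step 3: output 3; order=[0,1,3]; indeg=(0,0,0,0,2,2,0,0,0)
step 4: output 2; order=[0,1,3,2]; indeg=(0,0,0,0,1,2,0,0,0)
step 5: output 6; order=[0,1,3,2,6]; indeg=(0,0,0,0,1,1,0,0,0)
step 6: output 7; order=[0,1,3,2,6,7]; indeg=(0,0,0,0,0,0,0,0,0)
step 7: output 4; order=[0,1,3,2,6,7,4]; indeg=(0,0,0,0,0,0,0,0,0)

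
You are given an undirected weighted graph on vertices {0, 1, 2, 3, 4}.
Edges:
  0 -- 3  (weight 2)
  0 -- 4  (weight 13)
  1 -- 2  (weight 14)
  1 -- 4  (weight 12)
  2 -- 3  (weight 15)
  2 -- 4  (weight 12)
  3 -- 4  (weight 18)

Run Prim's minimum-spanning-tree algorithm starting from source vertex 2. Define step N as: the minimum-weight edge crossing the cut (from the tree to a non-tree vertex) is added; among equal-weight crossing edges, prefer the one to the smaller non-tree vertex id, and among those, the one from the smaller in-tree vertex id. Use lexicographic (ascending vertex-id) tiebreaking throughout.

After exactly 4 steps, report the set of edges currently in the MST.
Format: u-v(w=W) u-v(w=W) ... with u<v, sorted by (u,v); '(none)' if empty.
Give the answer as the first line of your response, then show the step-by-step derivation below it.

0-3(w=2) 0-4(w=13) 1-4(w=12) 2-4(w=12)

step 1: add edge 2-4 (w=12); MST = {2-4(w=12)}
step 2: add edge 1-4 (w=12); MST = {1-4(w=12) 2-4(w=12)}
step 3: add edge 0-4 (w=13); MST = {0-4(w=13) 1-4(w=12) 2-4(w=12)}
step 4: add edge 0-3 (w=2); MST = {0-3(w=2) 0-4(w=13) 1-4(w=12) 2-4(w=12)}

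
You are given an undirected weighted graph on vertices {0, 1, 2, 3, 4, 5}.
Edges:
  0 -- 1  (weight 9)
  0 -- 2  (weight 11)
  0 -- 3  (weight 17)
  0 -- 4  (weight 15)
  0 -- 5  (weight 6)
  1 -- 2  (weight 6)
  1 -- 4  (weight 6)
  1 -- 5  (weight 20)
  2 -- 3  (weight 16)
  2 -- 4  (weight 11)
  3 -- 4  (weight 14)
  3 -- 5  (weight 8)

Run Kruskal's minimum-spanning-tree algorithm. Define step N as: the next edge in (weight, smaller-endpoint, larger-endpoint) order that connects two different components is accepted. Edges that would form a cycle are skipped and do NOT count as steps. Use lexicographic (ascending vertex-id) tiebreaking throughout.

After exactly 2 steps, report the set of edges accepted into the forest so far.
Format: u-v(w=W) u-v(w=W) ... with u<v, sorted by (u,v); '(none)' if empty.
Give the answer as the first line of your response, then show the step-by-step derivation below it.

0-5(w=6) 1-2(w=6)

step 1: add edge 0-5 (w=6); MST = {0-5(w=6)}
step 2: add edge 1-2 (w=6); MST = {0-5(w=6) 1-2(w=6)}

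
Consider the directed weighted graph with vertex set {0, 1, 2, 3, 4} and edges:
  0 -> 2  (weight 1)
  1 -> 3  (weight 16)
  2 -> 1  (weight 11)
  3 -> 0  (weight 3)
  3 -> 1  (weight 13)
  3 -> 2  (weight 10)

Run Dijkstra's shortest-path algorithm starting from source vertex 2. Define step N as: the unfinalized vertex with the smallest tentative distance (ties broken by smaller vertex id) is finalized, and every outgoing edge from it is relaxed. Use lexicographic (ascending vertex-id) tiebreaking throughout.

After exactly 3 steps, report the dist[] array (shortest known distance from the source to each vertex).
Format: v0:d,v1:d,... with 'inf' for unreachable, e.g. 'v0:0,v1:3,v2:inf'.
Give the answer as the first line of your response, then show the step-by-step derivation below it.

v0:30,v1:11,v2:0,v3:27,v4:inf

step 1: dist = v0:inf,v1:11,v2:0,v3:inf,v4:inf
step 2: dist = v0:inf,v1:11,v2:0,v3:27,v4:inf
step 3: dist = v0:30,v1:11,v2:0,v3:27,v4:inf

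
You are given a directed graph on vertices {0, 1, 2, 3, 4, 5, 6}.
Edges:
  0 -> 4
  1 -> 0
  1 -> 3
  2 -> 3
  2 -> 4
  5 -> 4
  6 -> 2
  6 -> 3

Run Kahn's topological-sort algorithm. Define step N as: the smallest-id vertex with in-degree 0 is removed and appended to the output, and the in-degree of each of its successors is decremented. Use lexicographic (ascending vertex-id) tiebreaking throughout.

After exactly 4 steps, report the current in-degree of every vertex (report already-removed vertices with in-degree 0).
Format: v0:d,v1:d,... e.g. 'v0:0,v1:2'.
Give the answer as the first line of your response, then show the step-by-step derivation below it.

v0:0,v1:0,v2:0,v3:1,v4:1,v5:0,v6:0

step 1: output 1; order=[1]; indeg=(0,0,1,2,3,0,0)
step 2: output 0; order=[1,0]; indeg=(0,0,1,2,2,0,0)
step 3: output 5; order=[1,0,5]; indeg=(0,0,1,2,1,0,0)
step 4: output 6; order=[1,0,5,6]; indeg=(0,0,0,1,1,0,0)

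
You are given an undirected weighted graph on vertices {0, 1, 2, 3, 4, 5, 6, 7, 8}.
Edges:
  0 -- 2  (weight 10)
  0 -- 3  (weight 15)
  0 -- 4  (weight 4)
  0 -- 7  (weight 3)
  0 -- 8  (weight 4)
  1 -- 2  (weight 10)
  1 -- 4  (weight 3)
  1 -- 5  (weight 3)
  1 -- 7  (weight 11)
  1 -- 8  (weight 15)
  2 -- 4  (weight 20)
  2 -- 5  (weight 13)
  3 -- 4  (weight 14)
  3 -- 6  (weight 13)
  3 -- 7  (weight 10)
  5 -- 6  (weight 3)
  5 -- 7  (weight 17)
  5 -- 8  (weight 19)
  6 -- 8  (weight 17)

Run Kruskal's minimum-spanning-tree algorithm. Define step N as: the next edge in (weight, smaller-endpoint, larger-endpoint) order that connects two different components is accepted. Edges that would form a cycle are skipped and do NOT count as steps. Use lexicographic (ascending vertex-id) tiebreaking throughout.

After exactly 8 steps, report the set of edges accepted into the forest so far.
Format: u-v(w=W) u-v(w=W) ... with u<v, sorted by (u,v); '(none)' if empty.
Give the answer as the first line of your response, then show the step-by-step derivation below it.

0-2(w=10) 0-4(w=4) 0-7(w=3) 0-8(w=4) 1-4(w=3) 1-5(w=3) 3-7(w=10) 5-6(w=3)

step 1: add edge 0-7 (w=3); MST = {0-7(w=3)}
step 2: add edge 1-4 (w=3); MST = {0-7(w=3) 1-4(w=3)}
step 3: add edge 1-5 (w=3); MST = {0-7(w=3) 1-4(w=3) 1-5(w=3)}
step 4: add edge 5-6 (w=3); MST = {0-7(w=3) 1-4(w=3) 1-5(w=3) 5-6(w=3)}
step 5: add edge 0-4 (w=4); MST = {0-4(w=4) 0-7(w=3) 1-4(w=3) 1-5(w=3) 5-6(w=3)}
step 6: add edge 0-8 (w=4); MST = {0-4(w=4) 0-7(w=3) 0-8(w=4) 1-4(w=3) 1-5(w=3) 5-6(w=3)}
step 7: add edge 0-2 (w=10); MST = {0-2(w=10) 0-4(w=4) 0-7(w=3) 0-8(w=4) 1-4(w=3) 1-5(w=3) 5-6(w=3)}
step 8: add edge 3-7 (w=10); MST = {0-2(w=10) 0-4(w=4) 0-7(w=3) 0-8(w=4) 1-4(w=3) 1-5(w=3) 3-7(w=10) 5-6(w=3)}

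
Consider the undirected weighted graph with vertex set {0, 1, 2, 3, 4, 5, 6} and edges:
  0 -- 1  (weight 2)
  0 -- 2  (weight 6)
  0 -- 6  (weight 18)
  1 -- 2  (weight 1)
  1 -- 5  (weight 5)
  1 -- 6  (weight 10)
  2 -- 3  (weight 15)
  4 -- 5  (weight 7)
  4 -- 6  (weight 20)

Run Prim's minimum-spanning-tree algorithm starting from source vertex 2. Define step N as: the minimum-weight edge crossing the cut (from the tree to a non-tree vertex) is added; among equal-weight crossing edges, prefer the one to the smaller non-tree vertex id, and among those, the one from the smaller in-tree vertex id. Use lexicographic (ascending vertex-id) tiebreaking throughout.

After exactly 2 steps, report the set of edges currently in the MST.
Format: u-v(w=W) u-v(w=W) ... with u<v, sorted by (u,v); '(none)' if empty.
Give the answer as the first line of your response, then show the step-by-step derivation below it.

0-1(w=2) 1-2(w=1)

step 1: add edge 1-2 (w=1); MST = {1-2(w=1)}
step 2: add edge 0-1 (w=2); MST = {0-1(w=2) 1-2(w=1)}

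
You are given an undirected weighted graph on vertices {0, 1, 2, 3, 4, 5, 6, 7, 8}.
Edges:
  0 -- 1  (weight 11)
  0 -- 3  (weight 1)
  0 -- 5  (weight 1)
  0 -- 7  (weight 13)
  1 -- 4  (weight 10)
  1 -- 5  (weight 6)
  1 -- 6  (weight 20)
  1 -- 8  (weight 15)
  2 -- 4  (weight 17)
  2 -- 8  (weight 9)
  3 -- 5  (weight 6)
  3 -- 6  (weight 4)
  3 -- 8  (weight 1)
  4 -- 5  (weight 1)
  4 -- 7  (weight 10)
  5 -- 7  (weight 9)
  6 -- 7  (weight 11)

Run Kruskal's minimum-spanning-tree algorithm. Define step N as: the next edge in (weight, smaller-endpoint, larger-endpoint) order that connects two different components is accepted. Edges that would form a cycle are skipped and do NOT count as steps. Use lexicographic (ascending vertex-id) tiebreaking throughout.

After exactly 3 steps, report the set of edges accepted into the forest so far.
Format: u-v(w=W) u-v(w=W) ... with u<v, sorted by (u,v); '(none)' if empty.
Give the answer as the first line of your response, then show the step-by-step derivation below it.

0-3(w=1) 0-5(w=1) 3-8(w=1)

step 1: add edge 0-3 (w=1); MST = {0-3(w=1)}
step 2: add edge 0-5 (w=1); MST = {0-3(w=1) 0-5(w=1)}
step 3: add edge 3-8 (w=1); MST = {0-3(w=1) 0-5(w=1) 3-8(w=1)}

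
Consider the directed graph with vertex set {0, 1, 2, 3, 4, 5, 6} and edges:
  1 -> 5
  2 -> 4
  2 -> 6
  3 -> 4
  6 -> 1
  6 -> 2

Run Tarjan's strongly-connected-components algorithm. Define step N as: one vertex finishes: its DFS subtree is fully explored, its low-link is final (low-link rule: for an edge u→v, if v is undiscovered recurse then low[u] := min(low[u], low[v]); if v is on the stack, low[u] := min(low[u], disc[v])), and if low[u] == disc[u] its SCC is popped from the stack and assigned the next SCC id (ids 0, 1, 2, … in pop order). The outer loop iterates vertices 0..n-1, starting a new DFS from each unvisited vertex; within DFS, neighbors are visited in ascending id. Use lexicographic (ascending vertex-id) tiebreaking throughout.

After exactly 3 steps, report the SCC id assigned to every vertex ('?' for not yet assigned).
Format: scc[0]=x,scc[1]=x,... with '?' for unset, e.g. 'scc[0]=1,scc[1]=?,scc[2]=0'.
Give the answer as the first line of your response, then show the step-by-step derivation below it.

scc[0]=0,scc[1]=2,scc[2]=?,scc[3]=?,scc[4]=?,scc[5]=1,scc[6]=?

step 1: low=(low[0]=0,low[1]=?,low[2]=?,low[3]=?,low[4]=?,low[5]=?,low[6]=?); scc=(scc[0]=0,scc[1]=?,scc[2]=?,scc[3]=?,scc[4]=?,scc[5]=?,scc[6]=?)
step 2: low=(low[0]=0,low[1]=1,low[2]=?,low[3]=?,low[4]=?,low[5]=2,low[6]=?); scc=(scc[0]=0,scc[1]=?,scc[2]=?,scc[3]=?,scc[4]=?,scc[5]=1,scc[6]=?)
step 3: low=(low[0]=0,low[1]=1,low[2]=?,low[3]=?,low[4]=?,low[5]=2,low[6]=?); scc=(scc[0]=0,scc[1]=2,scc[2]=?,scc[3]=?,scc[4]=?,scc[5]=1,scc[6]=?)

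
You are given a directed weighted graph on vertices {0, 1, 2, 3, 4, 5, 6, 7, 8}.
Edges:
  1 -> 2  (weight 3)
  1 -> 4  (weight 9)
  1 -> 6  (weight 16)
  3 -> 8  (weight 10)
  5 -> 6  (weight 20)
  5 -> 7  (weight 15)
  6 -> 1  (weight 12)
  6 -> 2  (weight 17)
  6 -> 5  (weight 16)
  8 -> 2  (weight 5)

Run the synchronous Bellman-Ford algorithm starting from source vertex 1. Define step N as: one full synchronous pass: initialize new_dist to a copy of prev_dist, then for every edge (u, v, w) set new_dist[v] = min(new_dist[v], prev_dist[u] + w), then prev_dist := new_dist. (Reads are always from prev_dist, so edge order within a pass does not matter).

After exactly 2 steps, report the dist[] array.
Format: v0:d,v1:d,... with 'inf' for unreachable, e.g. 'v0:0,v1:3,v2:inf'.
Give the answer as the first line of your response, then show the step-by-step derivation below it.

v0:inf,v1:0,v2:3,v3:inf,v4:9,v5:32,v6:16,v7:inf,v8:inf

step 1: dist = v0:inf,v1:0,v2:3,v3:inf,v4:9,v5:inf,v6:16,v7:inf,v8:inf
step 2: dist = v0:inf,v1:0,v2:3,v3:inf,v4:9,v5:32,v6:16,v7:inf,v8:inf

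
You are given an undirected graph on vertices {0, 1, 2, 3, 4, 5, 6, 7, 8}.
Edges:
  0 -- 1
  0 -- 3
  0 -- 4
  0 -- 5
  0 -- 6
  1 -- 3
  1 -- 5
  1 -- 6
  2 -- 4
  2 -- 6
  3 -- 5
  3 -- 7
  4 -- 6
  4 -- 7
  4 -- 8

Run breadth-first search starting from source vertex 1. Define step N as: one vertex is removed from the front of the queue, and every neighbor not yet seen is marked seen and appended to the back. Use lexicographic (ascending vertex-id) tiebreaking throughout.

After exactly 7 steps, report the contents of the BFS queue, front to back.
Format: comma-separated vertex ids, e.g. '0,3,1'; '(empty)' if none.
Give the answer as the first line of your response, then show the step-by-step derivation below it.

2,8

step 1: dequeue 1; queue=[0,3,5,6]; order=1
step 2: dequeue 0; queue=[3,5,6,4]; order=1,0
step 3: dequeue 3; queue=[5,6,4,7]; order=1,0,3
step 4: dequeue 5; queue=[6,4,7]; order=1,0,3,5
step 5: dequeue 6; queue=[4,7,2]; order=1,0,3,5,6
step 6: dequeue 4; queue=[7,2,8]; order=1,0,3,5,6,4
step 7: dequeue 7; queue=[2,8]; order=1,0,3,5,6,4,7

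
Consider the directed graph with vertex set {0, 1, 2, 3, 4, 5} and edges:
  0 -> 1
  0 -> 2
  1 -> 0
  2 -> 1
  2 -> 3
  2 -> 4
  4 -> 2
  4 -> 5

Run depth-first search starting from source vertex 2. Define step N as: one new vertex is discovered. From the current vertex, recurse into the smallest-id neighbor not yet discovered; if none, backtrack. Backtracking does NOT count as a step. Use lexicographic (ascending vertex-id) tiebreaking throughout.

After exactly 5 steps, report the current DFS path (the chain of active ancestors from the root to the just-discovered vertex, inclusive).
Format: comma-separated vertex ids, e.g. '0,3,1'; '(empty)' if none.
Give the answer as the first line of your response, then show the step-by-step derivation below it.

2,4

step 1: discover 2; path=2; order=2
step 2: discover 1; path=2>1; order=2,1
step 3: discover 0; path=2>1>0; order=2,1,0
step 4: discover 3; path=2>3; order=2,1,0,3
step 5: discover 4; path=2>4; order=2,1,0,3,4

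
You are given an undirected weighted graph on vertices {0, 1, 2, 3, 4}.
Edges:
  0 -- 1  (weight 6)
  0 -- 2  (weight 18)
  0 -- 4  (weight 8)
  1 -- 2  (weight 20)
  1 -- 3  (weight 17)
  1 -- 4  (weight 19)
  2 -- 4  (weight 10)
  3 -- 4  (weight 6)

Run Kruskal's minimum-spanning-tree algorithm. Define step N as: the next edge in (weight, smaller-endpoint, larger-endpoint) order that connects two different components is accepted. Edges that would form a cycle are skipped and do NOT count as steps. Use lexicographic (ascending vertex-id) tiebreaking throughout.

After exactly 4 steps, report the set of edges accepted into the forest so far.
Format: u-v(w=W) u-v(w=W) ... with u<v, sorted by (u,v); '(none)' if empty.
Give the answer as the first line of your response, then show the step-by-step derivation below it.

0-1(w=6) 0-4(w=8) 2-4(w=10) 3-4(w=6)

step 1: add edge 0-1 (w=6); MST = {0-1(w=6)}
step 2: add edge 3-4 (w=6); MST = {0-1(w=6) 3-4(w=6)}
step 3: add edge 0-4 (w=8); MST = {0-1(w=6) 0-4(w=8) 3-4(w=6)}
step 4: add edge 2-4 (w=10); MST = {0-1(w=6) 0-4(w=8) 2-4(w=10) 3-4(w=6)}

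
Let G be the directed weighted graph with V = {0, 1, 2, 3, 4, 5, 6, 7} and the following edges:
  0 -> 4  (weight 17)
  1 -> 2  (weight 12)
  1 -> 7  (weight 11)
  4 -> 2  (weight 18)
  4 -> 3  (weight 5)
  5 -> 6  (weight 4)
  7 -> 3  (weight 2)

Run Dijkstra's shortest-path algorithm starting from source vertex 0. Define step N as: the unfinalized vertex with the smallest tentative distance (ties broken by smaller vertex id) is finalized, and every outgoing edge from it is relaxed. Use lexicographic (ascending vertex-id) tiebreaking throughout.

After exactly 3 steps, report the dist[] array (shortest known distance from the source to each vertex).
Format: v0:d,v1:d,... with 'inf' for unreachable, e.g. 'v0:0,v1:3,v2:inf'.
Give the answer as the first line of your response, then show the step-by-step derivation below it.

v0:0,v1:inf,v2:35,v3:22,v4:17,v5:inf,v6:inf,v7:inf

step 1: dist = v0:0,v1:inf,v2:inf,v3:inf,v4:17,v5:inf,v6:inf,v7:inf
step 2: dist = v0:0,v1:inf,v2:35,v3:22,v4:17,v5:inf,v6:inf,v7:inf
step 3: dist = v0:0,v1:inf,v2:35,v3:22,v4:17,v5:inf,v6:inf,v7:inf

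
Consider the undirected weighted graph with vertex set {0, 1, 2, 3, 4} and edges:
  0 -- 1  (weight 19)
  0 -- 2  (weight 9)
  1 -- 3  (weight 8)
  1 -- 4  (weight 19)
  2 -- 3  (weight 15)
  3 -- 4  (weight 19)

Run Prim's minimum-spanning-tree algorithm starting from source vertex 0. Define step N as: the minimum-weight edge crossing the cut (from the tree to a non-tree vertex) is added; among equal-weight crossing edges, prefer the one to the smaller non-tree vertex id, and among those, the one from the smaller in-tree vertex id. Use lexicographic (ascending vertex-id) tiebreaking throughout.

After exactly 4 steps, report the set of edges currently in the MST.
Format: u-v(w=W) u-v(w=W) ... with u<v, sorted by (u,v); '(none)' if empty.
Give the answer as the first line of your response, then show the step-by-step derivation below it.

0-2(w=9) 1-3(w=8) 1-4(w=19) 2-3(w=15)

step 1: add edge 0-2 (w=9); MST = {0-2(w=9)}
step 2: add edge 2-3 (w=15); MST = {0-2(w=9) 2-3(w=15)}
step 3: add edge 1-3 (w=8); MST = {0-2(w=9) 1-3(w=8) 2-3(w=15)}
step 4: add edge 1-4 (w=19); MST = {0-2(w=9) 1-3(w=8) 1-4(w=19) 2-3(w=15)}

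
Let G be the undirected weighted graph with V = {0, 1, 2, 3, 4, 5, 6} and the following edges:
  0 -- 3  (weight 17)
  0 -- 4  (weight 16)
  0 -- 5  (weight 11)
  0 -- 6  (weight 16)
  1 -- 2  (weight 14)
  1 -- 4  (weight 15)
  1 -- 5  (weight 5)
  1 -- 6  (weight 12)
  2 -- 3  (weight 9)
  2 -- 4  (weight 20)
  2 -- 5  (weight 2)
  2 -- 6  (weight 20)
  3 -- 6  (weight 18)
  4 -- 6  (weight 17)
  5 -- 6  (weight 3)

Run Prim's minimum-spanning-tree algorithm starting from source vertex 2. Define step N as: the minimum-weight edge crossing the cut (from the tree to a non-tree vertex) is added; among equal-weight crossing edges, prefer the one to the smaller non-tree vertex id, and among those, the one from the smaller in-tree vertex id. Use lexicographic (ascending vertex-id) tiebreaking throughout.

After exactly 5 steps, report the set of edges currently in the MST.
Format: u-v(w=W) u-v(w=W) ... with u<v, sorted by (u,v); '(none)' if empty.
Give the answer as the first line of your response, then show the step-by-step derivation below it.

0-5(w=11) 1-5(w=5) 2-3(w=9) 2-5(w=2) 5-6(w=3)

step 1: add edge 2-5 (w=2); MST = {2-5(w=2)}
step 2: add edge 5-6 (w=3); MST = {2-5(w=2) 5-6(w=3)}
step 3: add edge 1-5 (w=5); MST = {1-5(w=5) 2-5(w=2) 5-6(w=3)}
step 4: add edge 2-3 (w=9); MST = {1-5(w=5) 2-3(w=9) 2-5(w=2) 5-6(w=3)}
step 5: add edge 0-5 (w=11); MST = {0-5(w=11) 1-5(w=5) 2-3(w=9) 2-5(w=2) 5-6(w=3)}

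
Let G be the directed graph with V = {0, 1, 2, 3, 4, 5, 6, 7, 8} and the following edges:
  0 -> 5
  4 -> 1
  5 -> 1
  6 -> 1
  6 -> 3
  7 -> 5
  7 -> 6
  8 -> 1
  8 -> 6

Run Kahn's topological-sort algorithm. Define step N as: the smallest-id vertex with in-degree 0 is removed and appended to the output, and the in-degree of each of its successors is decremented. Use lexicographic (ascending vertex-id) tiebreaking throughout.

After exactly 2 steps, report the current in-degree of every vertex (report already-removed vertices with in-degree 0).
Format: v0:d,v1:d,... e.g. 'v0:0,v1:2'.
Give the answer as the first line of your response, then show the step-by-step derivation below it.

v0:0,v1:4,v2:0,v3:1,v4:0,v5:1,v6:2,v7:0,v8:0

step 1: output 0; order=[0]; indeg=(0,4,0,1,0,1,2,0,0)
step 2: output 2; order=[0,2]; indeg=(0,4,0,1,0,1,2,0,0)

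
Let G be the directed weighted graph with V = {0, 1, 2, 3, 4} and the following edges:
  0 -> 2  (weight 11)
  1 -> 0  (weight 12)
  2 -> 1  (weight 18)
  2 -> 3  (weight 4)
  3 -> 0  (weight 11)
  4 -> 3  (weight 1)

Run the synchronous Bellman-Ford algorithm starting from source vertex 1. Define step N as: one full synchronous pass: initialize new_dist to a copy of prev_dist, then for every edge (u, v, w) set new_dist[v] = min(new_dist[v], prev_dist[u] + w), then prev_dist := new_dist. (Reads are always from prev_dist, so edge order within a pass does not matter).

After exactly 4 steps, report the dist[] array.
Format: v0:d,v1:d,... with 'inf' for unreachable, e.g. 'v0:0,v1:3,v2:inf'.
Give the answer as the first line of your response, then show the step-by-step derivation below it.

v0:12,v1:0,v2:23,v3:27,v4:inf

step 1: dist = v0:12,v1:0,v2:inf,v3:inf,v4:inf
step 2: dist = v0:12,v1:0,v2:23,v3:inf,v4:inf
step 3: dist = v0:12,v1:0,v2:23,v3:27,v4:inf
step 4: dist = v0:12,v1:0,v2:23,v3:27,v4:inf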